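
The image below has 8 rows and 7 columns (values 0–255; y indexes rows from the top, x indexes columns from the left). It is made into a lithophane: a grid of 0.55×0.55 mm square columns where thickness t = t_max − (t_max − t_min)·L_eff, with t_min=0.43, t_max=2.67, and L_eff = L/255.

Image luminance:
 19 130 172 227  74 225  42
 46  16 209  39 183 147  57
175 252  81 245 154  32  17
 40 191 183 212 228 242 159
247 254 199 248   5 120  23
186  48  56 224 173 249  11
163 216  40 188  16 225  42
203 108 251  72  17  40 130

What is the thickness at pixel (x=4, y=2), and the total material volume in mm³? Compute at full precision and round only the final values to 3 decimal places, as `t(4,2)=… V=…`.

span = t_max - t_min = 2.67 - 0.43 = 2.240
L(4,2) = 154, L_eff = 154/255 = 0.603922
t(4,2) = 2.67 - 2.240·0.603922 = 1.317
Σt over all 8·7 pixels = 176778/2125 ≈ 83.1896471
V = pitch²·Σt = 0.55²·176778/2125 = 25.165

t(4,2)=1.317 V=25.165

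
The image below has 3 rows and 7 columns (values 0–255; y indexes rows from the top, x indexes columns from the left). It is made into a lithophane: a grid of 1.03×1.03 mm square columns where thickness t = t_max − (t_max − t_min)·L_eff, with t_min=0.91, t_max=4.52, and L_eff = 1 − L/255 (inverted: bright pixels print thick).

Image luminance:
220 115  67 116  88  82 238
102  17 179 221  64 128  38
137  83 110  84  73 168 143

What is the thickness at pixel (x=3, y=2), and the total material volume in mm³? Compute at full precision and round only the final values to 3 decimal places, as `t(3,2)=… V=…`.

span = t_max - t_min = 4.52 - 0.91 = 3.610
L(3,2) = 84, L_eff = 1 - 84/255 = 0.670588 (inverted)
t(3,2) = 4.52 - 3.610·0.670588 = 2.099
Σt over all 3·7 pixels = 690029/12750 ≈ 54.1199216
V = pitch²·Σt = 1.03²·690029/12750 = 57.416

t(3,2)=2.099 V=57.416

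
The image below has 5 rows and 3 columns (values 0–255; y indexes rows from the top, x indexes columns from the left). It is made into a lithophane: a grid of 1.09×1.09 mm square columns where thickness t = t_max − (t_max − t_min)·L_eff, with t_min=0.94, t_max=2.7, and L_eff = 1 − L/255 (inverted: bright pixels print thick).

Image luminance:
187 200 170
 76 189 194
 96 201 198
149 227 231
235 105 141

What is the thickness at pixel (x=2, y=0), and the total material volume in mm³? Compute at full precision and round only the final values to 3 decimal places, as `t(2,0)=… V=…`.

t(2,0)=2.113 V=38.065

span = t_max - t_min = 2.7 - 0.94 = 1.760
L(2,0) = 170, L_eff = 1 - 170/255 = 0.333333 (inverted)
t(2,0) = 2.7 - 1.760·0.333333 = 2.113
Σt over all 5·3 pixels = 408487/12750 ≈ 32.0381961
V = pitch²·Σt = 1.09²·408487/12750 = 38.065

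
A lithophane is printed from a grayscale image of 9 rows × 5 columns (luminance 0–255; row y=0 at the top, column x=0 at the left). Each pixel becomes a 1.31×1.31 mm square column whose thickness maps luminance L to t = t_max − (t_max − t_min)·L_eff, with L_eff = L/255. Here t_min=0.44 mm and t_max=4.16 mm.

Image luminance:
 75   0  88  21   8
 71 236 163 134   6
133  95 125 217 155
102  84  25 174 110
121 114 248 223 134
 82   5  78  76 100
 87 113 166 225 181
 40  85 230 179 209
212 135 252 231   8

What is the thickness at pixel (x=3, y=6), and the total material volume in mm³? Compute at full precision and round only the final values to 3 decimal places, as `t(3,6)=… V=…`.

span = t_max - t_min = 4.16 - 0.44 = 3.720
L(3,6) = 225, L_eff = 225/255 = 0.882353
t(3,6) = 4.16 - 3.720·0.882353 = 0.878
Σt over all 9·5 pixels = 225564/2125 ≈ 106.1477647
V = pitch²·Σt = 1.31²·225564/2125 = 182.160

t(3,6)=0.878 V=182.160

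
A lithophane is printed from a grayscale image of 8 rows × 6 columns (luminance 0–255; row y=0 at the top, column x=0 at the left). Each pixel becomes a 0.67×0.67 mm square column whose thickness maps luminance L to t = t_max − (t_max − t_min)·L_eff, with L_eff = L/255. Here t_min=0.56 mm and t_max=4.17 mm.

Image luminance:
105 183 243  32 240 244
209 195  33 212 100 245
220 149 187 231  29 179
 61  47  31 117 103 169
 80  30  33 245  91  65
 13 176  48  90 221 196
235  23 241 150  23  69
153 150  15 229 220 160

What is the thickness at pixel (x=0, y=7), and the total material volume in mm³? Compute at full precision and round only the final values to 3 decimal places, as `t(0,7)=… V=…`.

t(0,7)=2.004 V=48.417

span = t_max - t_min = 4.17 - 0.56 = 3.610
L(0,7) = 153, L_eff = 153/255 = 0.600000
t(0,7) = 4.17 - 3.610·0.600000 = 2.004
Σt over all 8·6 pixels = 137518/1275 ≈ 107.8572549
V = pitch²·Σt = 0.67²·137518/1275 = 48.417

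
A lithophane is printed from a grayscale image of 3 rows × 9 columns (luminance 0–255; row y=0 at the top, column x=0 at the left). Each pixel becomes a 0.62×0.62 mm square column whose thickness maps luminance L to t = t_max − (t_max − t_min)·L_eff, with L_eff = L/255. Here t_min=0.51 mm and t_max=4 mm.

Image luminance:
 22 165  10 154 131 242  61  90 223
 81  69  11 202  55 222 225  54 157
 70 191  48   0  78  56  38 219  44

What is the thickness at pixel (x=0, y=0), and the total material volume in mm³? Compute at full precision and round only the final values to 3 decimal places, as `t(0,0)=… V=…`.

span = t_max - t_min = 4 - 0.51 = 3.490
L(0,0) = 22, L_eff = 22/255 = 0.086275
t(0,0) = 4 - 3.490·0.086275 = 3.699
Σt over all 3·9 pixels = 867809/12750 ≈ 68.0634510
V = pitch²·Σt = 0.62²·867809/12750 = 26.164

t(0,0)=3.699 V=26.164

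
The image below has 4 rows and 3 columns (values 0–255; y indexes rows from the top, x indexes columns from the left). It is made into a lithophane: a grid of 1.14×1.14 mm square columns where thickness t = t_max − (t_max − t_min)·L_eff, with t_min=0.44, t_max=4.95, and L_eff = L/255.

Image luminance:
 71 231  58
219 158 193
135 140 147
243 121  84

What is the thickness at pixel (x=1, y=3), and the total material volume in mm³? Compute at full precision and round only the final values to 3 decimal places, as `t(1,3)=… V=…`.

t(1,3)=2.810 V=35.823

span = t_max - t_min = 4.95 - 0.44 = 4.510
L(1,3) = 121, L_eff = 121/255 = 0.474510
t(1,3) = 4.95 - 4.510·0.474510 = 2.810
Σt over all 4·3 pixels = 2343/85 ≈ 27.5647059
V = pitch²·Σt = 1.14²·2343/85 = 35.823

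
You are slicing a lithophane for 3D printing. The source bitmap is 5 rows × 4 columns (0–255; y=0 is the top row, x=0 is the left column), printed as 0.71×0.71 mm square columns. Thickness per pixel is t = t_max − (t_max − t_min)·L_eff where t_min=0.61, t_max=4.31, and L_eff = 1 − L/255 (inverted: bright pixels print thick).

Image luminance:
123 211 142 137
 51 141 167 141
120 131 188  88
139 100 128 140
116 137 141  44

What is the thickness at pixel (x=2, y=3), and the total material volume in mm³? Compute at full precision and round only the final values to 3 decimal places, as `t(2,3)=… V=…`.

t(2,3)=2.467 V=25.058

span = t_max - t_min = 4.31 - 0.61 = 3.700
L(2,3) = 128, L_eff = 1 - 128/255 = 0.498039 (inverted)
t(2,3) = 4.31 - 3.700·0.498039 = 2.467
Σt over all 5·4 pixels = 25351/510 ≈ 49.7078431
V = pitch²·Σt = 0.71²·25351/510 = 25.058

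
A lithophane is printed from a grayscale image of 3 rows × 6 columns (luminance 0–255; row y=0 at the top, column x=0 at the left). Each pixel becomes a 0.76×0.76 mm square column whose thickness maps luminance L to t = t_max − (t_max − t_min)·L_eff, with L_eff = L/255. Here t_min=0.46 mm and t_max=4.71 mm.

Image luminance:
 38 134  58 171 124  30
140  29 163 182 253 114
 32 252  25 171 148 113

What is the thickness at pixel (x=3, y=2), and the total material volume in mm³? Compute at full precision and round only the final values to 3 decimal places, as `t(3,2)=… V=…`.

span = t_max - t_min = 4.71 - 0.46 = 4.250
L(3,2) = 171, L_eff = 171/255 = 0.670588
t(3,2) = 4.71 - 4.250·0.670588 = 1.860
Σt over all 3·6 pixels = 14549/300 ≈ 48.4966667
V = pitch²·Σt = 0.76²·14549/300 = 28.012

t(3,2)=1.860 V=28.012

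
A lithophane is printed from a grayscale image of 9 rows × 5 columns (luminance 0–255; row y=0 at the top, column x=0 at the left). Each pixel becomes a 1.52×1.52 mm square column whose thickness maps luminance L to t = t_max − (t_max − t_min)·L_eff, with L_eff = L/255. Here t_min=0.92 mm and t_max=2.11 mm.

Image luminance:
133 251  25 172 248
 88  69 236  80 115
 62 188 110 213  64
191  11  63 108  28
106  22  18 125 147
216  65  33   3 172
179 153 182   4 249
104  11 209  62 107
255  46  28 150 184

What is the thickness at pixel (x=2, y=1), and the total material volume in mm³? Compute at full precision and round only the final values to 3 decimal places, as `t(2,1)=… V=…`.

t(2,1)=1.009 V=162.390

span = t_max - t_min = 2.11 - 0.92 = 1.190
L(2,1) = 236, L_eff = 236/255 = 0.925490
t(2,1) = 2.11 - 1.190·0.925490 = 1.009
Σt over all 9·5 pixels = 10543/150 ≈ 70.2866667
V = pitch²·Σt = 1.52²·10543/150 = 162.390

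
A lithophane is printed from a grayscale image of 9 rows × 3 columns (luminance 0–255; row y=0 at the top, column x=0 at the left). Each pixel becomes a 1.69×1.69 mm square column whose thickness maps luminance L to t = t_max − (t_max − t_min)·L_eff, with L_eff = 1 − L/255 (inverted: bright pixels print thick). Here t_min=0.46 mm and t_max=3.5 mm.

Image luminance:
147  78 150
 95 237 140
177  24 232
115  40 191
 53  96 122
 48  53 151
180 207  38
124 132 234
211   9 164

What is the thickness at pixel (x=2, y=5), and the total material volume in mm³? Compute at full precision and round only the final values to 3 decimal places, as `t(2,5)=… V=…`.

t(2,5)=2.260 V=152.874

span = t_max - t_min = 3.5 - 0.46 = 3.040
L(2,5) = 151, L_eff = 1 - 151/255 = 0.407843 (inverted)
t(2,5) = 3.5 - 3.040·0.407843 = 2.260
Σt over all 9·3 pixels = 682451/12750 ≈ 53.5255686
V = pitch²·Σt = 1.69²·682451/12750 = 152.874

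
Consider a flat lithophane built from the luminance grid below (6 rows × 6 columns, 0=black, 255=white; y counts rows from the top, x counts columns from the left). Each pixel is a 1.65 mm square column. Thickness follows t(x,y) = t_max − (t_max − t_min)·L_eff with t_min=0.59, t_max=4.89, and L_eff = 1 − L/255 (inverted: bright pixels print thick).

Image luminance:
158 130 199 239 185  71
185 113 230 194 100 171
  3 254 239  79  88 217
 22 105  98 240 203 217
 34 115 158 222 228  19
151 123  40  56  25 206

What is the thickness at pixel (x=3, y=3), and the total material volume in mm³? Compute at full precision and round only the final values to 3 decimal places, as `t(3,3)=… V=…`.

t(3,3)=4.637 V=292.741

span = t_max - t_min = 4.89 - 0.59 = 4.300
L(3,3) = 240, L_eff = 1 - 240/255 = 0.058824 (inverted)
t(3,3) = 4.89 - 4.300·0.058824 = 4.637
Σt over all 6·6 pixels = 16129/150 ≈ 107.5266667
V = pitch²·Σt = 1.65²·16129/150 = 292.741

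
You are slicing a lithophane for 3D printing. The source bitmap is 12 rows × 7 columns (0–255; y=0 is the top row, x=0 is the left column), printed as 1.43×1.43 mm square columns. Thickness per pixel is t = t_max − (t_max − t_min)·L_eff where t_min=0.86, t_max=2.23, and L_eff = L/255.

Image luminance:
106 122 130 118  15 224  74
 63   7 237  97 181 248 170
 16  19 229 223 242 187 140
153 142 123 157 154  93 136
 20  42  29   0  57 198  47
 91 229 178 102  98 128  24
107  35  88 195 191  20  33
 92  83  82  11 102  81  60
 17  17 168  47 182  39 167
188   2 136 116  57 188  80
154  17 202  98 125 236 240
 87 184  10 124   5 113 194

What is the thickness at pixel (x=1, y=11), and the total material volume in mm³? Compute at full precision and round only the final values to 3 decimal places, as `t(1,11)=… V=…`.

t(1,11)=1.241 V=279.538

span = t_max - t_min = 2.23 - 0.86 = 1.370
L(1,11) = 184, L_eff = 184/255 = 0.721569
t(1,11) = 2.23 - 1.370·0.721569 = 1.241
Σt over all 12·7 pixels = 1742923/12750 ≈ 136.6998431
V = pitch²·Σt = 1.43²·1742923/12750 = 279.538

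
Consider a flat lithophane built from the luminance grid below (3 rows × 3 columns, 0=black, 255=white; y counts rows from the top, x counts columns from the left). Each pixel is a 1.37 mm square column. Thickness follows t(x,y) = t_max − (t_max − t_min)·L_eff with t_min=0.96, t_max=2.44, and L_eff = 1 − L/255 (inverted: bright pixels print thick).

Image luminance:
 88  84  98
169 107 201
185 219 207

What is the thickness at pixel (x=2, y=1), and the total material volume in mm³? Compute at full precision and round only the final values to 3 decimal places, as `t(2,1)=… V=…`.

t(2,1)=2.127 V=31.010

span = t_max - t_min = 2.44 - 0.96 = 1.480
L(2,1) = 201, L_eff = 1 - 201/255 = 0.211765 (inverted)
t(2,1) = 2.44 - 1.480·0.211765 = 2.127
Σt over all 3·3 pixels = 105326/6375 ≈ 16.5217255
V = pitch²·Σt = 1.37²·105326/6375 = 31.010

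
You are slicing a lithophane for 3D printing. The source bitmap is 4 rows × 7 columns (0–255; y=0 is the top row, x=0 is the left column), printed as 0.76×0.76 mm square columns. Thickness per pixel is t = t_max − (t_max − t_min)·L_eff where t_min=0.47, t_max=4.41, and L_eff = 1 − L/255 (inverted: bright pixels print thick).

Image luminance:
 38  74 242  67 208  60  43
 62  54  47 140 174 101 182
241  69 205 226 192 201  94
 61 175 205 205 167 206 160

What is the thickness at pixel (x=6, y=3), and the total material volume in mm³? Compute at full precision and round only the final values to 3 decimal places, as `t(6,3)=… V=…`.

span = t_max - t_min = 4.41 - 0.47 = 3.940
L(6,3) = 160, L_eff = 1 - 160/255 = 0.372549 (inverted)
t(6,3) = 4.41 - 3.940·0.372549 = 2.942
Σt over all 4·7 pixels = 935893/12750 ≈ 73.4033725
V = pitch²·Σt = 0.76²·935893/12750 = 42.398

t(6,3)=2.942 V=42.398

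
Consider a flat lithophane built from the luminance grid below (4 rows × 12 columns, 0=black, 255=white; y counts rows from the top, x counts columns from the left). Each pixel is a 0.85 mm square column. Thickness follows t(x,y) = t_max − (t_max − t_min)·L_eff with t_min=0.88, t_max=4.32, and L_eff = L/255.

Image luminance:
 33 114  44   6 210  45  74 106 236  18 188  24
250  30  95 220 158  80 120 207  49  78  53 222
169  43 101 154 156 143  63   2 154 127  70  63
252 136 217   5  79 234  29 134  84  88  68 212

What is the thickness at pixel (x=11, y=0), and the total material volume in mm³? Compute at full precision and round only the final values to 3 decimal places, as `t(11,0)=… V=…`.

span = t_max - t_min = 4.32 - 0.88 = 3.440
L(11,0) = 24, L_eff = 24/255 = 0.094118
t(11,0) = 4.32 - 3.440·0.094118 = 3.996
Σt over all 4·12 pixels = 853822/6375 ≈ 133.9328627
V = pitch²·Σt = 0.85²·853822/6375 = 96.766

t(11,0)=3.996 V=96.766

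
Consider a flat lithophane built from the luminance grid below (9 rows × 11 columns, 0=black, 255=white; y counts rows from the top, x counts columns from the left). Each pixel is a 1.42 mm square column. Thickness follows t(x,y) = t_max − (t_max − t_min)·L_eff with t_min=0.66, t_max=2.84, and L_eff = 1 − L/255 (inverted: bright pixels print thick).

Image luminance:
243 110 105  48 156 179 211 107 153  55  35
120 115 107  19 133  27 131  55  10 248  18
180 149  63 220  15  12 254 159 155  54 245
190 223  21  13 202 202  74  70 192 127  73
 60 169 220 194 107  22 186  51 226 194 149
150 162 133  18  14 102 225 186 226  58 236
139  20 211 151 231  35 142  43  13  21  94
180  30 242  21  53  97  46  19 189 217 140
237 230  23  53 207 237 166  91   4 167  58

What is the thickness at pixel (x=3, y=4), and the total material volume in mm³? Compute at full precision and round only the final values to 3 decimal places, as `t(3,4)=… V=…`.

span = t_max - t_min = 2.84 - 0.66 = 2.180
L(3,4) = 194, L_eff = 1 - 194/255 = 0.239216 (inverted)
t(3,4) = 2.84 - 2.180·0.239216 = 2.319
Σt over all 9·11 pixels = 1079971/6375 ≈ 169.4072157
V = pitch²·Σt = 1.42²·1079971/6375 = 341.593

t(3,4)=2.319 V=341.593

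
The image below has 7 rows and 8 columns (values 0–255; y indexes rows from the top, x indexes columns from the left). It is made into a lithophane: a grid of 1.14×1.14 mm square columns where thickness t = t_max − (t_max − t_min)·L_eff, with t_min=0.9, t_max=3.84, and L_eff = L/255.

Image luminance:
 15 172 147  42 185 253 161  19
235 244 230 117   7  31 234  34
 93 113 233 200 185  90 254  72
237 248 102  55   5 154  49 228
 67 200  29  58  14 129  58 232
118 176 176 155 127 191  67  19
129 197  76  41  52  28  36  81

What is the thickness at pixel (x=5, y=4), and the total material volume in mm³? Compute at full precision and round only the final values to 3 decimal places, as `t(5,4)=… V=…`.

t(5,4)=2.353 V=176.079

span = t_max - t_min = 3.84 - 0.9 = 2.940
L(5,4) = 129, L_eff = 129/255 = 0.505882
t(5,4) = 3.84 - 2.940·0.505882 = 2.353
Σt over all 7·8 pixels = 57582/425 ≈ 135.4870588
V = pitch²·Σt = 1.14²·57582/425 = 176.079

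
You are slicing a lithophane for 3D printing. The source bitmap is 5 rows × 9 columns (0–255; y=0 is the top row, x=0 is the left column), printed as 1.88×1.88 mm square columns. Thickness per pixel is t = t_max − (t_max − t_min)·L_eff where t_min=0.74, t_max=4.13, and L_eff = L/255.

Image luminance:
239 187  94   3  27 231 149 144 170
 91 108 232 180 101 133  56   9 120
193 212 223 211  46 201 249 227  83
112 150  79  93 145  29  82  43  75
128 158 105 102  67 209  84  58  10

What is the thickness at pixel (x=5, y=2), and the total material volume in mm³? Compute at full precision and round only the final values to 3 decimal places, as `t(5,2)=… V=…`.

span = t_max - t_min = 4.13 - 0.74 = 3.390
L(5,2) = 201, L_eff = 201/255 = 0.788235
t(5,2) = 4.13 - 3.390·0.788235 = 1.458
Σt over all 5·9 pixels = 941501/8500 ≈ 110.7648235
V = pitch²·Σt = 1.88²·941501/8500 = 391.487

t(5,2)=1.458 V=391.487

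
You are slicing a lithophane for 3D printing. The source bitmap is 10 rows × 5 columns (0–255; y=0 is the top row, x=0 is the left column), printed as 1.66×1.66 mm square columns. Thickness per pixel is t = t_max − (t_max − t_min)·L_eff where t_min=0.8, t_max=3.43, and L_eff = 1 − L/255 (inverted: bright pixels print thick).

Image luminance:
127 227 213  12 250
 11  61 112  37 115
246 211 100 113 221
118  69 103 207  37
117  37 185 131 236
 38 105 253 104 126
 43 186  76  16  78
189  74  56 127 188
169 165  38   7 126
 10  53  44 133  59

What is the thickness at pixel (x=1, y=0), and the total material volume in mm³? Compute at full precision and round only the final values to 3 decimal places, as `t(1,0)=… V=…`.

t(1,0)=3.141 V=273.898

span = t_max - t_min = 3.43 - 0.8 = 2.630
L(1,0) = 227, L_eff = 1 - 227/255 = 0.109804 (inverted)
t(1,0) = 3.43 - 2.630·0.109804 = 3.141
Σt over all 10·5 pixels = 2534617/25500 ≈ 99.3967451
V = pitch²·Σt = 1.66²·2534617/25500 = 273.898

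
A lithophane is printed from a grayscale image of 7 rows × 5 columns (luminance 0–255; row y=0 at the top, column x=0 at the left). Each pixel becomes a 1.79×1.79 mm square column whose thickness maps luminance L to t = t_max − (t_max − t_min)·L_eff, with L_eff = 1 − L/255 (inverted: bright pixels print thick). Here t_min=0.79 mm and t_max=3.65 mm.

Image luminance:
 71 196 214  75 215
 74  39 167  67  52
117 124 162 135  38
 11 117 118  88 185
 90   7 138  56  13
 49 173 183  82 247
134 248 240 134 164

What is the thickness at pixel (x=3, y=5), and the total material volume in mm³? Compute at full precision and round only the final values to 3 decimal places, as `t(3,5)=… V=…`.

span = t_max - t_min = 3.65 - 0.79 = 2.860
L(3,5) = 82, L_eff = 1 - 82/255 = 0.678431 (inverted)
t(3,5) = 3.65 - 2.860·0.678431 = 1.710
Σt over all 7·5 pixels = 1912853/25500 ≈ 75.0138431
V = pitch²·Σt = 1.79²·1912853/25500 = 240.352

t(3,5)=1.710 V=240.352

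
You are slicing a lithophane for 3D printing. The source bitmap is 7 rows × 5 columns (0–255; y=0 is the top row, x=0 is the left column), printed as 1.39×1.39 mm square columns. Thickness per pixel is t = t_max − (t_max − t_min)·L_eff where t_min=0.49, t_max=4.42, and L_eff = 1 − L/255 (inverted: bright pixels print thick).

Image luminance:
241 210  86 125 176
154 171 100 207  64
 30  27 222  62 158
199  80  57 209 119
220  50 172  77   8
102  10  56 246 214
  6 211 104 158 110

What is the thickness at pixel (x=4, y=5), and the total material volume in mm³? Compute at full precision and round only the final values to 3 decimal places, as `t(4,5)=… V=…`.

t(4,5)=3.788 V=165.375

span = t_max - t_min = 4.42 - 0.49 = 3.930
L(4,5) = 214, L_eff = 1 - 214/255 = 0.160784 (inverted)
t(4,5) = 4.42 - 3.930·0.160784 = 3.788
Σt over all 7·5 pixels = 363773/4250 ≈ 85.5936471
V = pitch²·Σt = 1.39²·363773/4250 = 165.375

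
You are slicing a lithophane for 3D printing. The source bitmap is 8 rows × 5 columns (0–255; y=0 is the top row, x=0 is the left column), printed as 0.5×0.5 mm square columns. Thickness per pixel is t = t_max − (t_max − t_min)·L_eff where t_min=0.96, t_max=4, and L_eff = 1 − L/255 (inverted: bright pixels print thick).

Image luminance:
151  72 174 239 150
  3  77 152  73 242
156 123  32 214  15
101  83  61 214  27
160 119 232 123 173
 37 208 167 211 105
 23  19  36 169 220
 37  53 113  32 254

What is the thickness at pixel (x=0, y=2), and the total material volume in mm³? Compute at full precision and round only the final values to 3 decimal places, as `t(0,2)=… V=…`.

t(0,2)=2.820 V=24.055

span = t_max - t_min = 4 - 0.96 = 3.040
L(0,2) = 156, L_eff = 1 - 156/255 = 0.388235 (inverted)
t(0,2) = 4 - 3.040·0.388235 = 2.820
Σt over all 8·5 pixels = 24536/255 ≈ 96.2196078
V = pitch²·Σt = 0.5²·24536/255 = 24.055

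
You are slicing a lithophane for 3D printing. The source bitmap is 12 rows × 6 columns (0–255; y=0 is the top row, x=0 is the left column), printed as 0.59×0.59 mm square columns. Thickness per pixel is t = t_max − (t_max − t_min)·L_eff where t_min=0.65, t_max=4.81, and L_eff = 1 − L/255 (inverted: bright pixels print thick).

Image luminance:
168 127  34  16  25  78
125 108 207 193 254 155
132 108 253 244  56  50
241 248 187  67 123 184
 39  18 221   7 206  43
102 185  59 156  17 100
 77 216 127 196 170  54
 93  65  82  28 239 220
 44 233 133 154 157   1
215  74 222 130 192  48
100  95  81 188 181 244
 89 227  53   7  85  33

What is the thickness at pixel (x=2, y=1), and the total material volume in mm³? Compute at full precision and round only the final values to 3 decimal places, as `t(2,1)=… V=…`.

t(2,1)=4.027 V=67.906

span = t_max - t_min = 4.81 - 0.65 = 4.160
L(2,1) = 207, L_eff = 1 - 207/255 = 0.188235 (inverted)
t(2,1) = 4.81 - 4.160·0.188235 = 4.027
Σt over all 12·6 pixels = 1243606/6375 ≈ 195.0754510
V = pitch²·Σt = 0.59²·1243606/6375 = 67.906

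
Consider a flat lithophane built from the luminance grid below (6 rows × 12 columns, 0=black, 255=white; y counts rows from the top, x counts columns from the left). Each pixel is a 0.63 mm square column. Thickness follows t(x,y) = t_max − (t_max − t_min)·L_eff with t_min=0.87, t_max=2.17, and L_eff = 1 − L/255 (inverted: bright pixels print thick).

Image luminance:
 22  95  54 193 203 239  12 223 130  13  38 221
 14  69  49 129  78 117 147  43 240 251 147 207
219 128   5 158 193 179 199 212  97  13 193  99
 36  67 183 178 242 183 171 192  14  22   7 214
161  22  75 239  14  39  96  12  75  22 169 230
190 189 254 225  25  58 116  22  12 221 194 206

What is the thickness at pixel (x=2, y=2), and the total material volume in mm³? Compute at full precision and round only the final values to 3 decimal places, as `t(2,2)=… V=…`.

span = t_max - t_min = 2.17 - 0.87 = 1.300
L(2,2) = 5, L_eff = 1 - 5/255 = 0.980392 (inverted)
t(2,2) = 2.17 - 1.300·0.980392 = 0.895
Σt over all 6·12 pixels = 138392/1275 ≈ 108.5427451
V = pitch²·Σt = 0.63²·138392/1275 = 43.081

t(2,2)=0.895 V=43.081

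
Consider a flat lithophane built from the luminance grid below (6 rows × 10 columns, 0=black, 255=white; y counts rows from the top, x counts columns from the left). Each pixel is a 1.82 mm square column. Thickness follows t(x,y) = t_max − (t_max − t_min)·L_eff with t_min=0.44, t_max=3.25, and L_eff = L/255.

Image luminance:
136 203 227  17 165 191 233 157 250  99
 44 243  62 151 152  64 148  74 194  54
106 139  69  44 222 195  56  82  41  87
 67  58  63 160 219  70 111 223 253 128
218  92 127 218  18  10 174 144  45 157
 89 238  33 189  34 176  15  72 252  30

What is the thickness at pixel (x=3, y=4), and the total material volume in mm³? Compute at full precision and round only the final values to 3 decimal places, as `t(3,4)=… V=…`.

span = t_max - t_min = 3.25 - 0.44 = 2.810
L(3,4) = 218, L_eff = 218/255 = 0.854902
t(3,4) = 3.25 - 2.810·0.854902 = 0.848
Σt over all 6·10 pixels = 710068/6375 ≈ 111.3832157
V = pitch²·Σt = 1.82²·710068/6375 = 368.946

t(3,4)=0.848 V=368.946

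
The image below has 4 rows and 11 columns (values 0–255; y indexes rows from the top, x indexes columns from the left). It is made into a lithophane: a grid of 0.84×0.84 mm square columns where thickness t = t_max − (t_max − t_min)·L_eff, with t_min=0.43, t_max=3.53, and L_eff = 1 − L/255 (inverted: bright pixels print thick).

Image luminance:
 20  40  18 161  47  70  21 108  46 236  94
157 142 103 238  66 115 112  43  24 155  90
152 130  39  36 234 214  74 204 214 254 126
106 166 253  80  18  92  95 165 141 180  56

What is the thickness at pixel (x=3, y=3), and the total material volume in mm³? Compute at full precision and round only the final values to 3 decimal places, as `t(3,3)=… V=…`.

t(3,3)=1.403 V=57.397

span = t_max - t_min = 3.53 - 0.43 = 3.100
L(3,3) = 80, L_eff = 1 - 80/255 = 0.686275 (inverted)
t(3,3) = 3.53 - 3.100·0.686275 = 1.403
Σt over all 4·11 pixels = 207431/2550 ≈ 81.3454902
V = pitch²·Σt = 0.84²·207431/2550 = 57.397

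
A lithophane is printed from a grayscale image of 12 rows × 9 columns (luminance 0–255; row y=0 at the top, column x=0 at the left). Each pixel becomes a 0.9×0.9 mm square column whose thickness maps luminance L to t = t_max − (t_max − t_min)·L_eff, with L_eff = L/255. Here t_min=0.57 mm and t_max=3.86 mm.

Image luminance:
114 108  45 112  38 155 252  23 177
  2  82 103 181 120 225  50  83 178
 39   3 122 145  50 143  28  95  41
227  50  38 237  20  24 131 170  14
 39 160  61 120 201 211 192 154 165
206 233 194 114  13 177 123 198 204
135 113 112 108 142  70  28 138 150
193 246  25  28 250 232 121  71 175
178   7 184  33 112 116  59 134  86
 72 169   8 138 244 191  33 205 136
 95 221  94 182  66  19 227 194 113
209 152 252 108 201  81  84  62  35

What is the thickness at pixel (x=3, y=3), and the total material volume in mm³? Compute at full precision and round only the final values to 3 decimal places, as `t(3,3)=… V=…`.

span = t_max - t_min = 3.86 - 0.57 = 3.290
L(3,3) = 237, L_eff = 237/255 = 0.929412
t(3,3) = 3.86 - 3.290·0.929412 = 0.802
Σt over all 12·9 pixels = 2092919/8500 ≈ 246.2257647
V = pitch²·Σt = 0.9²·2092919/8500 = 199.443

t(3,3)=0.802 V=199.443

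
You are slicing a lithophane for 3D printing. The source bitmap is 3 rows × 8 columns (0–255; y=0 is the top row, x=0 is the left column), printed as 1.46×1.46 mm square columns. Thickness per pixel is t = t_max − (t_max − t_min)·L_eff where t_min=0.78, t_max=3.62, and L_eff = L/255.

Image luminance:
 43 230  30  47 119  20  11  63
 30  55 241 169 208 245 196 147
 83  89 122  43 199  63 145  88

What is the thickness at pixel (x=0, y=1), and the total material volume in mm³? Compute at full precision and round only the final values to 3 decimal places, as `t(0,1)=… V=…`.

span = t_max - t_min = 3.62 - 0.78 = 2.840
L(0,1) = 30, L_eff = 30/255 = 0.117647
t(0,1) = 3.62 - 2.840·0.117647 = 3.286
Σt over all 3·8 pixels = 21362/375 ≈ 56.9653333
V = pitch²·Σt = 1.46²·21362/375 = 121.427

t(0,1)=3.286 V=121.427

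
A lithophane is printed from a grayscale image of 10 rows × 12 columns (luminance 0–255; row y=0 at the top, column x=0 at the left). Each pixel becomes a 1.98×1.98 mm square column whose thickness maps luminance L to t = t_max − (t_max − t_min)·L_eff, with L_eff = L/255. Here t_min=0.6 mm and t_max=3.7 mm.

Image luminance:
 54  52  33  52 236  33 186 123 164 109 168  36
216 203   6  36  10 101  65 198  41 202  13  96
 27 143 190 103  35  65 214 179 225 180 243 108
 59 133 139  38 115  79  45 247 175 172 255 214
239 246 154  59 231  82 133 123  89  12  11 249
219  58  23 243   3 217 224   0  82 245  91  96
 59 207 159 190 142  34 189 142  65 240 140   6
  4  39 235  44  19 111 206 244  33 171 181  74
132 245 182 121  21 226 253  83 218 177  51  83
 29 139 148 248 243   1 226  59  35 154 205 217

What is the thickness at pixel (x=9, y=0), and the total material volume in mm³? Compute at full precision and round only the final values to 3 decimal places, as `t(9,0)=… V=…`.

t(9,0)=2.375 V=1007.889

span = t_max - t_min = 3.7 - 0.6 = 3.100
L(9,0) = 109, L_eff = 109/255 = 0.427451
t(9,0) = 3.7 - 3.100·0.427451 = 2.375
Σt over all 10·12 pixels = 8741/34 ≈ 257.0882353
V = pitch²·Σt = 1.98²·8741/34 = 1007.889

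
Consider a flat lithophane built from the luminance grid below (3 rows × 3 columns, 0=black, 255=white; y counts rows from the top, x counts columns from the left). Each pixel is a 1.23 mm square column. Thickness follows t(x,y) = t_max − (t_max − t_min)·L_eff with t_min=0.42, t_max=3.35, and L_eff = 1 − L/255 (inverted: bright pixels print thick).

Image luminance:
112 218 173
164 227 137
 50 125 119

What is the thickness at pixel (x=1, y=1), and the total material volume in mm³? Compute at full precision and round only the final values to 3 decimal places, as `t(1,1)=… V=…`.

t(1,1)=3.028 V=28.752

span = t_max - t_min = 3.35 - 0.42 = 2.930
L(1,1) = 227, L_eff = 1 - 227/255 = 0.109804 (inverted)
t(1,1) = 3.35 - 2.930·0.109804 = 3.028
Σt over all 3·3 pixels = 96923/5100 ≈ 19.0045098
V = pitch²·Σt = 1.23²·96923/5100 = 28.752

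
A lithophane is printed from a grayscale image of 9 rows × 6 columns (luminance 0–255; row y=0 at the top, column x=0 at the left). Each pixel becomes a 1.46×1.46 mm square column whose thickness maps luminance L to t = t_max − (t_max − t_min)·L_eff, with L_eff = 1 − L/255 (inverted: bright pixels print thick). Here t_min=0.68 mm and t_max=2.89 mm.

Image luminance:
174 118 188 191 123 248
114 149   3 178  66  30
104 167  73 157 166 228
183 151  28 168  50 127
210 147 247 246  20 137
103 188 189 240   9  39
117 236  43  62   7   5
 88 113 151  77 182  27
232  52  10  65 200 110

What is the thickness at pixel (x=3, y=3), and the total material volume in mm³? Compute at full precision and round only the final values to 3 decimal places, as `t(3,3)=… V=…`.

span = t_max - t_min = 2.89 - 0.68 = 2.210
L(3,3) = 168, L_eff = 1 - 168/255 = 0.341176 (inverted)
t(3,3) = 2.89 - 2.210·0.341176 = 2.136
Σt over all 9·6 pixels = 35662/375 ≈ 95.0986667
V = pitch²·Σt = 1.46²·35662/375 = 202.712

t(3,3)=2.136 V=202.712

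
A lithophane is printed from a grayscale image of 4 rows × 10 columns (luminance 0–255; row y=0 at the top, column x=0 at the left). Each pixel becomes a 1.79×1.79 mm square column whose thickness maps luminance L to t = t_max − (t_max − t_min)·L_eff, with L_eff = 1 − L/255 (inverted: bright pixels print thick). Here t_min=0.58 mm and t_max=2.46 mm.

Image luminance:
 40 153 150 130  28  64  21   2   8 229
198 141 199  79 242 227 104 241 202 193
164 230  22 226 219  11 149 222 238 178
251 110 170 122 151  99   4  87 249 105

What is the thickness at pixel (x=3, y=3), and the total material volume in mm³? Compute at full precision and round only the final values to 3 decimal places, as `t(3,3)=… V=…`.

span = t_max - t_min = 2.46 - 0.58 = 1.880
L(3,3) = 122, L_eff = 1 - 122/255 = 0.521569 (inverted)
t(3,3) = 2.46 - 1.880·0.521569 = 1.479
Σt over all 4·10 pixels = 137942/2125 ≈ 64.9138824
V = pitch²·Σt = 1.79²·137942/2125 = 207.991

t(3,3)=1.479 V=207.991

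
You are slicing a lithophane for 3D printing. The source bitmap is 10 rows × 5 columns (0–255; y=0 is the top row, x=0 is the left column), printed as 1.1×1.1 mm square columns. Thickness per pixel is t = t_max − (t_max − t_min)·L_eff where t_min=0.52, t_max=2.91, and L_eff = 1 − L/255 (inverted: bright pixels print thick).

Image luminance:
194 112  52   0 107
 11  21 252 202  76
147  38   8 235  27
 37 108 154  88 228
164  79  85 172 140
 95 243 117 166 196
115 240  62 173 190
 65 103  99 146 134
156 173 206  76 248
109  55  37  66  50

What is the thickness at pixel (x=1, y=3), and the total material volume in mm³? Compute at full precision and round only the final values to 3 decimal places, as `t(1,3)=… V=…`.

t(1,3)=1.532 V=100.151

span = t_max - t_min = 2.91 - 0.52 = 2.390
L(1,3) = 108, L_eff = 1 - 108/255 = 0.576471 (inverted)
t(1,3) = 2.91 - 2.390·0.576471 = 1.532
Σt over all 10·5 pixels = 703541/8500 ≈ 82.7695294
V = pitch²·Σt = 1.1²·703541/8500 = 100.151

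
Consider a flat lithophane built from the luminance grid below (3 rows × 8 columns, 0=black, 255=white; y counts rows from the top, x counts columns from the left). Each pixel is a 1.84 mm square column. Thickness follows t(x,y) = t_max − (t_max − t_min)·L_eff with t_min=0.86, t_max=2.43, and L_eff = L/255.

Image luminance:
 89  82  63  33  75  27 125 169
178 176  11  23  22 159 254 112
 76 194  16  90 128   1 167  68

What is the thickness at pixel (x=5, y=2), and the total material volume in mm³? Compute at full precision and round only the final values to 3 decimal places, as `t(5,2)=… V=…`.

span = t_max - t_min = 2.43 - 0.86 = 1.570
L(5,2) = 1, L_eff = 1/255 = 0.003922
t(5,2) = 2.43 - 1.570·0.003922 = 2.424
Σt over all 3·8 pixels = 560047/12750 ≈ 43.9252549
V = pitch²·Σt = 1.84²·560047/12750 = 148.713

t(5,2)=2.424 V=148.713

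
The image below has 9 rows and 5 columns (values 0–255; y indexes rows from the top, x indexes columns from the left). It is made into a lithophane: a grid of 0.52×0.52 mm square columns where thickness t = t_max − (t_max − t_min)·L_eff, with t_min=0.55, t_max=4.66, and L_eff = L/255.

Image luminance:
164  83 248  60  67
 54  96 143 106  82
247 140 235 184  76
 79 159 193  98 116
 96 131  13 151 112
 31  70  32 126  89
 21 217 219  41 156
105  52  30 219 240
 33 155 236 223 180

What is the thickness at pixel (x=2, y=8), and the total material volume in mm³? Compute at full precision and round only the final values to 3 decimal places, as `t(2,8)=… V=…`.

t(2,8)=0.856 V=32.262

span = t_max - t_min = 4.66 - 0.55 = 4.110
L(2,8) = 236, L_eff = 236/255 = 0.925490
t(2,8) = 4.66 - 4.110·0.925490 = 0.856
Σt over all 9·5 pixels = 507077/4250 ≈ 119.3122353
V = pitch²·Σt = 0.52²·507077/4250 = 32.262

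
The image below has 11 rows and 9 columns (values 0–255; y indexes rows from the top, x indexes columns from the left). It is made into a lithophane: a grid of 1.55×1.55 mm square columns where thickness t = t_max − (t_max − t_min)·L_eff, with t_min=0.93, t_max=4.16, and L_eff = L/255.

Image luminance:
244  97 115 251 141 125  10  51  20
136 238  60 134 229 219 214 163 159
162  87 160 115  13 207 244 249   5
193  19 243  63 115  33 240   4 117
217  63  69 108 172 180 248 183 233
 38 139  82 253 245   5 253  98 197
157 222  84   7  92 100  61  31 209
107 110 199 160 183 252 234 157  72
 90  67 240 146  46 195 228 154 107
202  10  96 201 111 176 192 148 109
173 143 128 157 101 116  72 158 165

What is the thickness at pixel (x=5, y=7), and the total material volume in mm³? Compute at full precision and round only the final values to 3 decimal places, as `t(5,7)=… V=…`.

span = t_max - t_min = 4.16 - 0.93 = 3.230
L(5,7) = 252, L_eff = 252/255 = 0.988235
t(5,7) = 4.16 - 3.230·0.988235 = 0.968
Σt over all 11·9 pixels = 177533/750 ≈ 236.7106667
V = pitch²·Σt = 1.55²·177533/750 = 568.697

t(5,7)=0.968 V=568.697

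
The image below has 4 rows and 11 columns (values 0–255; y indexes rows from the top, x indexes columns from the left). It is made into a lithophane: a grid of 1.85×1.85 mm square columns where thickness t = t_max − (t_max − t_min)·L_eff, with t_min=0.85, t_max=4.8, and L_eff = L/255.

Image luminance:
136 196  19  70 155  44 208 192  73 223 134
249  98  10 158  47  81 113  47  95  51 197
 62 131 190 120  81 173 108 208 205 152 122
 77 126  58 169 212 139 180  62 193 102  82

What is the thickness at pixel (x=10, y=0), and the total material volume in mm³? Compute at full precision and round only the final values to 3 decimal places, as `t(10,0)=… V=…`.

t(10,0)=2.724 V=428.704

span = t_max - t_min = 4.8 - 0.85 = 3.950
L(10,0) = 134, L_eff = 134/255 = 0.525490
t(10,0) = 4.8 - 3.950·0.525490 = 2.724
Σt over all 4·11 pixels = 159707/1275 ≈ 125.2603922
V = pitch²·Σt = 1.85²·159707/1275 = 428.704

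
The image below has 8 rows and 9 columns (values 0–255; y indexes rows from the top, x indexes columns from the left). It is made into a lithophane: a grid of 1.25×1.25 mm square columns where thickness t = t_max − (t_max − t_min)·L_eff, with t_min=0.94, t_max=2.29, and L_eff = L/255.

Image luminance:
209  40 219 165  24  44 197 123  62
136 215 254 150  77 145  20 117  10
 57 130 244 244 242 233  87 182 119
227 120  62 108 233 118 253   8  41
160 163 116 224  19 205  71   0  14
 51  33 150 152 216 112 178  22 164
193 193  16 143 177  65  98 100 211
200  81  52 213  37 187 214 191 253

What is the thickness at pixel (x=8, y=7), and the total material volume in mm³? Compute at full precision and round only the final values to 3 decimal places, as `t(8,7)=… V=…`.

span = t_max - t_min = 2.29 - 0.94 = 1.350
L(8,7) = 253, L_eff = 253/255 = 0.992157
t(8,7) = 2.29 - 1.350·0.992157 = 0.951
Σt over all 8·9 pixels = 38799/340 ≈ 114.1147059
V = pitch²·Σt = 1.25²·38799/340 = 178.304

t(8,7)=0.951 V=178.304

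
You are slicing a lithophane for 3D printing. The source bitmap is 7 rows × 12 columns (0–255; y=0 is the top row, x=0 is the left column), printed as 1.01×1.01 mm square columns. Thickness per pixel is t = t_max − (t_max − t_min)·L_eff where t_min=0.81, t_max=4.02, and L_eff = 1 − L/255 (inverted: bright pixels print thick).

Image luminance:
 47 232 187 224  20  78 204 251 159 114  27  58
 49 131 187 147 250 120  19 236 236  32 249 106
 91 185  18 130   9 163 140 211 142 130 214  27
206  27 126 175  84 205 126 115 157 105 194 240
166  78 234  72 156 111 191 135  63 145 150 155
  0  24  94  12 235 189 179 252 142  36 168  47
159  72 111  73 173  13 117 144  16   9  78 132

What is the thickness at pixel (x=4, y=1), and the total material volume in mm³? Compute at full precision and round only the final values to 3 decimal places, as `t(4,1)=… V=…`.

t(4,1)=3.957 V=206.989

span = t_max - t_min = 4.02 - 0.81 = 3.210
L(4,1) = 250, L_eff = 1 - 250/255 = 0.019608 (inverted)
t(4,1) = 4.02 - 3.210·0.019608 = 3.957
Σt over all 7·12 pixels = 862369/4250 ≈ 202.9103529
V = pitch²·Σt = 1.01²·862369/4250 = 206.989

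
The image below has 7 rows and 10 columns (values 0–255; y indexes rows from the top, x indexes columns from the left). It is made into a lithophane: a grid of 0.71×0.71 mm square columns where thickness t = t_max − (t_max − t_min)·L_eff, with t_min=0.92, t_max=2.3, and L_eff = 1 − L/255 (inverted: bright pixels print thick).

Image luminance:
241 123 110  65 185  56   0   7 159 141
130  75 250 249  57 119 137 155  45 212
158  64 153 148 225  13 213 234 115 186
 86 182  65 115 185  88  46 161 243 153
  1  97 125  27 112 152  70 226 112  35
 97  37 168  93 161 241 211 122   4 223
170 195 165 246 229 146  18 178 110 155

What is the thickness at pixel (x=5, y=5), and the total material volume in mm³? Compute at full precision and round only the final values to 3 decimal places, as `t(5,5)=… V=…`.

span = t_max - t_min = 2.3 - 0.92 = 1.380
L(5,5) = 241, L_eff = 1 - 241/255 = 0.054902 (inverted)
t(5,5) = 2.3 - 1.380·0.054902 = 2.224
Σt over all 7·10 pixels = 19481/170 ≈ 114.5941176
V = pitch²·Σt = 0.71²·19481/170 = 57.767

t(5,5)=2.224 V=57.767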